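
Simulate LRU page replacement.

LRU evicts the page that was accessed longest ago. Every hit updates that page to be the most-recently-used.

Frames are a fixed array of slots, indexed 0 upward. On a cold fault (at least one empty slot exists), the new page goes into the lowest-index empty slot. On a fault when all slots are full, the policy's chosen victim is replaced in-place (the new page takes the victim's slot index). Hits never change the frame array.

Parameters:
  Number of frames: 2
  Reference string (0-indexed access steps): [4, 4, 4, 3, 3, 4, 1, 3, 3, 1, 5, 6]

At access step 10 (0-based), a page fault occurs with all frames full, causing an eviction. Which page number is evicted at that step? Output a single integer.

Step 0: ref 4 -> FAULT, frames=[4,-]
Step 1: ref 4 -> HIT, frames=[4,-]
Step 2: ref 4 -> HIT, frames=[4,-]
Step 3: ref 3 -> FAULT, frames=[4,3]
Step 4: ref 3 -> HIT, frames=[4,3]
Step 5: ref 4 -> HIT, frames=[4,3]
Step 6: ref 1 -> FAULT, evict 3, frames=[4,1]
Step 7: ref 3 -> FAULT, evict 4, frames=[3,1]
Step 8: ref 3 -> HIT, frames=[3,1]
Step 9: ref 1 -> HIT, frames=[3,1]
Step 10: ref 5 -> FAULT, evict 3, frames=[5,1]
At step 10: evicted page 3

Answer: 3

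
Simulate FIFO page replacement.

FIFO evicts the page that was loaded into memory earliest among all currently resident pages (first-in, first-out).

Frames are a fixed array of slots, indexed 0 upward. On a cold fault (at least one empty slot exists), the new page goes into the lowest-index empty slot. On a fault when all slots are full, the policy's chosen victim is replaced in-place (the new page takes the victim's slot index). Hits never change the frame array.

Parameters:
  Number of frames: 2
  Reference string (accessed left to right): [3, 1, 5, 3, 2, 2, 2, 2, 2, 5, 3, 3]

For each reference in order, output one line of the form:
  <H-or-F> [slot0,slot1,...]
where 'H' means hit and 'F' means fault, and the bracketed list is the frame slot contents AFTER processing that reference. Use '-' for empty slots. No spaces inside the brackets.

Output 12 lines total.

F [3,-]
F [3,1]
F [5,1]
F [5,3]
F [2,3]
H [2,3]
H [2,3]
H [2,3]
H [2,3]
F [2,5]
F [3,5]
H [3,5]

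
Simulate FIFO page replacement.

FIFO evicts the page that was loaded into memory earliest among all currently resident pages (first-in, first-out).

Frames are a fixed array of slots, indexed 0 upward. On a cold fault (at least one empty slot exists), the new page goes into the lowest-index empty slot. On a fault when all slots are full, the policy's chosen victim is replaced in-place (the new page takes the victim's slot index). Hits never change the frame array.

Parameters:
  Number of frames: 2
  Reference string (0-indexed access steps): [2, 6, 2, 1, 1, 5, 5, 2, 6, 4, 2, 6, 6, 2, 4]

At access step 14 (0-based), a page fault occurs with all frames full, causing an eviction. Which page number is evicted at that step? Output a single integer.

Answer: 2

Derivation:
Step 0: ref 2 -> FAULT, frames=[2,-]
Step 1: ref 6 -> FAULT, frames=[2,6]
Step 2: ref 2 -> HIT, frames=[2,6]
Step 3: ref 1 -> FAULT, evict 2, frames=[1,6]
Step 4: ref 1 -> HIT, frames=[1,6]
Step 5: ref 5 -> FAULT, evict 6, frames=[1,5]
Step 6: ref 5 -> HIT, frames=[1,5]
Step 7: ref 2 -> FAULT, evict 1, frames=[2,5]
Step 8: ref 6 -> FAULT, evict 5, frames=[2,6]
Step 9: ref 4 -> FAULT, evict 2, frames=[4,6]
Step 10: ref 2 -> FAULT, evict 6, frames=[4,2]
Step 11: ref 6 -> FAULT, evict 4, frames=[6,2]
Step 12: ref 6 -> HIT, frames=[6,2]
Step 13: ref 2 -> HIT, frames=[6,2]
Step 14: ref 4 -> FAULT, evict 2, frames=[6,4]
At step 14: evicted page 2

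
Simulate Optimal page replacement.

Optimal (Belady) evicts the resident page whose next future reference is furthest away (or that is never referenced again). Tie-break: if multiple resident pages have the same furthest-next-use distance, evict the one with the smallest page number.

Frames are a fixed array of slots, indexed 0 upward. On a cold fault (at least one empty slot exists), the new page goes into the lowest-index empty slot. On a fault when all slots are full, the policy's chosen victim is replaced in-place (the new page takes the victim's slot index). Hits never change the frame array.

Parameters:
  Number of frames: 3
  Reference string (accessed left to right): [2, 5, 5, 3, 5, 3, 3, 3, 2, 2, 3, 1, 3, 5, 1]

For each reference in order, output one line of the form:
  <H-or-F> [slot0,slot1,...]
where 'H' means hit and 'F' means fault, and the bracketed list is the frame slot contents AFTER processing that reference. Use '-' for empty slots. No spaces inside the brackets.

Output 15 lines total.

F [2,-,-]
F [2,5,-]
H [2,5,-]
F [2,5,3]
H [2,5,3]
H [2,5,3]
H [2,5,3]
H [2,5,3]
H [2,5,3]
H [2,5,3]
H [2,5,3]
F [1,5,3]
H [1,5,3]
H [1,5,3]
H [1,5,3]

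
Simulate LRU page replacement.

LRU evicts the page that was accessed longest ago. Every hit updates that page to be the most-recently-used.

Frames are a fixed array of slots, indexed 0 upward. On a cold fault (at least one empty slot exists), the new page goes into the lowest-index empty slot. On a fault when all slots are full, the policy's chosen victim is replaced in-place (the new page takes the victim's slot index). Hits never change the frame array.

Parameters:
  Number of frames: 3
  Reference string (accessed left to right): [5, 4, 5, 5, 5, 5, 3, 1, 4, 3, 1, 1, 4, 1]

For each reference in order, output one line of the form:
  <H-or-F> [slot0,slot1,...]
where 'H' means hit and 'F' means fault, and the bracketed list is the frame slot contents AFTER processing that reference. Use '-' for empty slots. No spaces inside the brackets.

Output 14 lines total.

F [5,-,-]
F [5,4,-]
H [5,4,-]
H [5,4,-]
H [5,4,-]
H [5,4,-]
F [5,4,3]
F [5,1,3]
F [4,1,3]
H [4,1,3]
H [4,1,3]
H [4,1,3]
H [4,1,3]
H [4,1,3]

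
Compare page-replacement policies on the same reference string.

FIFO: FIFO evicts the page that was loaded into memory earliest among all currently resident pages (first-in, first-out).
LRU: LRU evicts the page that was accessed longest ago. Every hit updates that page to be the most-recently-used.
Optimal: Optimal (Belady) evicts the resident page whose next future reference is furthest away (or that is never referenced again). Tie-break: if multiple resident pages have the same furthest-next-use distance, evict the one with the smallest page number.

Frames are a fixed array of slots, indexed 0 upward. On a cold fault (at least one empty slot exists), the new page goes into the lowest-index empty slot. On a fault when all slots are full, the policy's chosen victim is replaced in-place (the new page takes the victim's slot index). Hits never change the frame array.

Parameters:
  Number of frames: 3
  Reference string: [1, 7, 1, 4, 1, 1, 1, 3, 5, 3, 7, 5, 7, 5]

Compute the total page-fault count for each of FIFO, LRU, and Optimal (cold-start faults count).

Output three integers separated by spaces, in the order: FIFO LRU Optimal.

--- FIFO ---
  step 0: ref 1 -> FAULT, frames=[1,-,-] (faults so far: 1)
  step 1: ref 7 -> FAULT, frames=[1,7,-] (faults so far: 2)
  step 2: ref 1 -> HIT, frames=[1,7,-] (faults so far: 2)
  step 3: ref 4 -> FAULT, frames=[1,7,4] (faults so far: 3)
  step 4: ref 1 -> HIT, frames=[1,7,4] (faults so far: 3)
  step 5: ref 1 -> HIT, frames=[1,7,4] (faults so far: 3)
  step 6: ref 1 -> HIT, frames=[1,7,4] (faults so far: 3)
  step 7: ref 3 -> FAULT, evict 1, frames=[3,7,4] (faults so far: 4)
  step 8: ref 5 -> FAULT, evict 7, frames=[3,5,4] (faults so far: 5)
  step 9: ref 3 -> HIT, frames=[3,5,4] (faults so far: 5)
  step 10: ref 7 -> FAULT, evict 4, frames=[3,5,7] (faults so far: 6)
  step 11: ref 5 -> HIT, frames=[3,5,7] (faults so far: 6)
  step 12: ref 7 -> HIT, frames=[3,5,7] (faults so far: 6)
  step 13: ref 5 -> HIT, frames=[3,5,7] (faults so far: 6)
  FIFO total faults: 6
--- LRU ---
  step 0: ref 1 -> FAULT, frames=[1,-,-] (faults so far: 1)
  step 1: ref 7 -> FAULT, frames=[1,7,-] (faults so far: 2)
  step 2: ref 1 -> HIT, frames=[1,7,-] (faults so far: 2)
  step 3: ref 4 -> FAULT, frames=[1,7,4] (faults so far: 3)
  step 4: ref 1 -> HIT, frames=[1,7,4] (faults so far: 3)
  step 5: ref 1 -> HIT, frames=[1,7,4] (faults so far: 3)
  step 6: ref 1 -> HIT, frames=[1,7,4] (faults so far: 3)
  step 7: ref 3 -> FAULT, evict 7, frames=[1,3,4] (faults so far: 4)
  step 8: ref 5 -> FAULT, evict 4, frames=[1,3,5] (faults so far: 5)
  step 9: ref 3 -> HIT, frames=[1,3,5] (faults so far: 5)
  step 10: ref 7 -> FAULT, evict 1, frames=[7,3,5] (faults so far: 6)
  step 11: ref 5 -> HIT, frames=[7,3,5] (faults so far: 6)
  step 12: ref 7 -> HIT, frames=[7,3,5] (faults so far: 6)
  step 13: ref 5 -> HIT, frames=[7,3,5] (faults so far: 6)
  LRU total faults: 6
--- Optimal ---
  step 0: ref 1 -> FAULT, frames=[1,-,-] (faults so far: 1)
  step 1: ref 7 -> FAULT, frames=[1,7,-] (faults so far: 2)
  step 2: ref 1 -> HIT, frames=[1,7,-] (faults so far: 2)
  step 3: ref 4 -> FAULT, frames=[1,7,4] (faults so far: 3)
  step 4: ref 1 -> HIT, frames=[1,7,4] (faults so far: 3)
  step 5: ref 1 -> HIT, frames=[1,7,4] (faults so far: 3)
  step 6: ref 1 -> HIT, frames=[1,7,4] (faults so far: 3)
  step 7: ref 3 -> FAULT, evict 1, frames=[3,7,4] (faults so far: 4)
  step 8: ref 5 -> FAULT, evict 4, frames=[3,7,5] (faults so far: 5)
  step 9: ref 3 -> HIT, frames=[3,7,5] (faults so far: 5)
  step 10: ref 7 -> HIT, frames=[3,7,5] (faults so far: 5)
  step 11: ref 5 -> HIT, frames=[3,7,5] (faults so far: 5)
  step 12: ref 7 -> HIT, frames=[3,7,5] (faults so far: 5)
  step 13: ref 5 -> HIT, frames=[3,7,5] (faults so far: 5)
  Optimal total faults: 5

Answer: 6 6 5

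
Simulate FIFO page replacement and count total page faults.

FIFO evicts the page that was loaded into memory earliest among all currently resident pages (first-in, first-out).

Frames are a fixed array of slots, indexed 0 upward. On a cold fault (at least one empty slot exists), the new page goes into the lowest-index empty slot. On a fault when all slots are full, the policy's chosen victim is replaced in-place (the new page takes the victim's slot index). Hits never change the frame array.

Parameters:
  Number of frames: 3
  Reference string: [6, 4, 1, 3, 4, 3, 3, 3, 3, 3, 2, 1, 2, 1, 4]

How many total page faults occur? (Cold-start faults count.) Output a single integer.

Step 0: ref 6 → FAULT, frames=[6,-,-]
Step 1: ref 4 → FAULT, frames=[6,4,-]
Step 2: ref 1 → FAULT, frames=[6,4,1]
Step 3: ref 3 → FAULT (evict 6), frames=[3,4,1]
Step 4: ref 4 → HIT, frames=[3,4,1]
Step 5: ref 3 → HIT, frames=[3,4,1]
Step 6: ref 3 → HIT, frames=[3,4,1]
Step 7: ref 3 → HIT, frames=[3,4,1]
Step 8: ref 3 → HIT, frames=[3,4,1]
Step 9: ref 3 → HIT, frames=[3,4,1]
Step 10: ref 2 → FAULT (evict 4), frames=[3,2,1]
Step 11: ref 1 → HIT, frames=[3,2,1]
Step 12: ref 2 → HIT, frames=[3,2,1]
Step 13: ref 1 → HIT, frames=[3,2,1]
Step 14: ref 4 → FAULT (evict 1), frames=[3,2,4]
Total faults: 6

Answer: 6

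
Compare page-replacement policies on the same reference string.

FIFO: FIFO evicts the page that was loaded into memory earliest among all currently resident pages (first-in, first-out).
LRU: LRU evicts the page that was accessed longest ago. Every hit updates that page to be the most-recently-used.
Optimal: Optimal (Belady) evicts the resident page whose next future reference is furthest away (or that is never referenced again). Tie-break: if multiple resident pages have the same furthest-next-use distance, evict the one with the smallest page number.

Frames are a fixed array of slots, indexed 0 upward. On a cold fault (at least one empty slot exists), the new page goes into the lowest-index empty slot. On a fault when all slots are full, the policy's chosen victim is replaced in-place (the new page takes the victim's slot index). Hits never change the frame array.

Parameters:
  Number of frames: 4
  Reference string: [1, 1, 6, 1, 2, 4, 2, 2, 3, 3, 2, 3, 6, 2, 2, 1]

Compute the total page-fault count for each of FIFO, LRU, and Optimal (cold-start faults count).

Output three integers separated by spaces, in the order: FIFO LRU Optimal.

--- FIFO ---
  step 0: ref 1 -> FAULT, frames=[1,-,-,-] (faults so far: 1)
  step 1: ref 1 -> HIT, frames=[1,-,-,-] (faults so far: 1)
  step 2: ref 6 -> FAULT, frames=[1,6,-,-] (faults so far: 2)
  step 3: ref 1 -> HIT, frames=[1,6,-,-] (faults so far: 2)
  step 4: ref 2 -> FAULT, frames=[1,6,2,-] (faults so far: 3)
  step 5: ref 4 -> FAULT, frames=[1,6,2,4] (faults so far: 4)
  step 6: ref 2 -> HIT, frames=[1,6,2,4] (faults so far: 4)
  step 7: ref 2 -> HIT, frames=[1,6,2,4] (faults so far: 4)
  step 8: ref 3 -> FAULT, evict 1, frames=[3,6,2,4] (faults so far: 5)
  step 9: ref 3 -> HIT, frames=[3,6,2,4] (faults so far: 5)
  step 10: ref 2 -> HIT, frames=[3,6,2,4] (faults so far: 5)
  step 11: ref 3 -> HIT, frames=[3,6,2,4] (faults so far: 5)
  step 12: ref 6 -> HIT, frames=[3,6,2,4] (faults so far: 5)
  step 13: ref 2 -> HIT, frames=[3,6,2,4] (faults so far: 5)
  step 14: ref 2 -> HIT, frames=[3,6,2,4] (faults so far: 5)
  step 15: ref 1 -> FAULT, evict 6, frames=[3,1,2,4] (faults so far: 6)
  FIFO total faults: 6
--- LRU ---
  step 0: ref 1 -> FAULT, frames=[1,-,-,-] (faults so far: 1)
  step 1: ref 1 -> HIT, frames=[1,-,-,-] (faults so far: 1)
  step 2: ref 6 -> FAULT, frames=[1,6,-,-] (faults so far: 2)
  step 3: ref 1 -> HIT, frames=[1,6,-,-] (faults so far: 2)
  step 4: ref 2 -> FAULT, frames=[1,6,2,-] (faults so far: 3)
  step 5: ref 4 -> FAULT, frames=[1,6,2,4] (faults so far: 4)
  step 6: ref 2 -> HIT, frames=[1,6,2,4] (faults so far: 4)
  step 7: ref 2 -> HIT, frames=[1,6,2,4] (faults so far: 4)
  step 8: ref 3 -> FAULT, evict 6, frames=[1,3,2,4] (faults so far: 5)
  step 9: ref 3 -> HIT, frames=[1,3,2,4] (faults so far: 5)
  step 10: ref 2 -> HIT, frames=[1,3,2,4] (faults so far: 5)
  step 11: ref 3 -> HIT, frames=[1,3,2,4] (faults so far: 5)
  step 12: ref 6 -> FAULT, evict 1, frames=[6,3,2,4] (faults so far: 6)
  step 13: ref 2 -> HIT, frames=[6,3,2,4] (faults so far: 6)
  step 14: ref 2 -> HIT, frames=[6,3,2,4] (faults so far: 6)
  step 15: ref 1 -> FAULT, evict 4, frames=[6,3,2,1] (faults so far: 7)
  LRU total faults: 7
--- Optimal ---
  step 0: ref 1 -> FAULT, frames=[1,-,-,-] (faults so far: 1)
  step 1: ref 1 -> HIT, frames=[1,-,-,-] (faults so far: 1)
  step 2: ref 6 -> FAULT, frames=[1,6,-,-] (faults so far: 2)
  step 3: ref 1 -> HIT, frames=[1,6,-,-] (faults so far: 2)
  step 4: ref 2 -> FAULT, frames=[1,6,2,-] (faults so far: 3)
  step 5: ref 4 -> FAULT, frames=[1,6,2,4] (faults so far: 4)
  step 6: ref 2 -> HIT, frames=[1,6,2,4] (faults so far: 4)
  step 7: ref 2 -> HIT, frames=[1,6,2,4] (faults so far: 4)
  step 8: ref 3 -> FAULT, evict 4, frames=[1,6,2,3] (faults so far: 5)
  step 9: ref 3 -> HIT, frames=[1,6,2,3] (faults so far: 5)
  step 10: ref 2 -> HIT, frames=[1,6,2,3] (faults so far: 5)
  step 11: ref 3 -> HIT, frames=[1,6,2,3] (faults so far: 5)
  step 12: ref 6 -> HIT, frames=[1,6,2,3] (faults so far: 5)
  step 13: ref 2 -> HIT, frames=[1,6,2,3] (faults so far: 5)
  step 14: ref 2 -> HIT, frames=[1,6,2,3] (faults so far: 5)
  step 15: ref 1 -> HIT, frames=[1,6,2,3] (faults so far: 5)
  Optimal total faults: 5

Answer: 6 7 5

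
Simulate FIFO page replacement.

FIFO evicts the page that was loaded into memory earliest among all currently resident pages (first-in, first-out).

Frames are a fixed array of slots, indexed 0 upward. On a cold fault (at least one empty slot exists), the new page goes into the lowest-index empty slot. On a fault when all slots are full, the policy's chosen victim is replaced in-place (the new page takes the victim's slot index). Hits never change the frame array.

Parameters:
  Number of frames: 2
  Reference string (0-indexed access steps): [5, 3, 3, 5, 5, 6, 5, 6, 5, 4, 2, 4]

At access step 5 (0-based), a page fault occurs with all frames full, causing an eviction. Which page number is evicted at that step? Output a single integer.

Step 0: ref 5 -> FAULT, frames=[5,-]
Step 1: ref 3 -> FAULT, frames=[5,3]
Step 2: ref 3 -> HIT, frames=[5,3]
Step 3: ref 5 -> HIT, frames=[5,3]
Step 4: ref 5 -> HIT, frames=[5,3]
Step 5: ref 6 -> FAULT, evict 5, frames=[6,3]
At step 5: evicted page 5

Answer: 5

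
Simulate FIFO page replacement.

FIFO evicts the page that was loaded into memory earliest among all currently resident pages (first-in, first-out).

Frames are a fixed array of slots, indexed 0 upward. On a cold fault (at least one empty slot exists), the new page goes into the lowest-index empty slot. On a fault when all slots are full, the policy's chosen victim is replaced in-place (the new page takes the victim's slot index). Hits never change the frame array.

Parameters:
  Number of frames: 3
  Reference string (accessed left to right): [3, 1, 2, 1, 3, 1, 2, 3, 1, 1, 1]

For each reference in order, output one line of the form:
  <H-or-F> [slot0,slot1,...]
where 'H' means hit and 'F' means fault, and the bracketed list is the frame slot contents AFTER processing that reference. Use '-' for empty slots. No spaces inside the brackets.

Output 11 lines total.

F [3,-,-]
F [3,1,-]
F [3,1,2]
H [3,1,2]
H [3,1,2]
H [3,1,2]
H [3,1,2]
H [3,1,2]
H [3,1,2]
H [3,1,2]
H [3,1,2]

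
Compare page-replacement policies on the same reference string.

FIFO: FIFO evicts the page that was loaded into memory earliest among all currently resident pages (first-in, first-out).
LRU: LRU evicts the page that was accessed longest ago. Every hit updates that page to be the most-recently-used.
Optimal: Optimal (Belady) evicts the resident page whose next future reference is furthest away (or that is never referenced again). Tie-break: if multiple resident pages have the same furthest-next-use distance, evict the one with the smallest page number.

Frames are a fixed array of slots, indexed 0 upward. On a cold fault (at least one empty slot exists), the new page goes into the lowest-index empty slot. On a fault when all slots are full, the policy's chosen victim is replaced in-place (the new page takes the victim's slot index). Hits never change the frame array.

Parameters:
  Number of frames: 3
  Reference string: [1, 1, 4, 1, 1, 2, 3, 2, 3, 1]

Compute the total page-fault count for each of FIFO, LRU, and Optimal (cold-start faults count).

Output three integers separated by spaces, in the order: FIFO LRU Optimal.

--- FIFO ---
  step 0: ref 1 -> FAULT, frames=[1,-,-] (faults so far: 1)
  step 1: ref 1 -> HIT, frames=[1,-,-] (faults so far: 1)
  step 2: ref 4 -> FAULT, frames=[1,4,-] (faults so far: 2)
  step 3: ref 1 -> HIT, frames=[1,4,-] (faults so far: 2)
  step 4: ref 1 -> HIT, frames=[1,4,-] (faults so far: 2)
  step 5: ref 2 -> FAULT, frames=[1,4,2] (faults so far: 3)
  step 6: ref 3 -> FAULT, evict 1, frames=[3,4,2] (faults so far: 4)
  step 7: ref 2 -> HIT, frames=[3,4,2] (faults so far: 4)
  step 8: ref 3 -> HIT, frames=[3,4,2] (faults so far: 4)
  step 9: ref 1 -> FAULT, evict 4, frames=[3,1,2] (faults so far: 5)
  FIFO total faults: 5
--- LRU ---
  step 0: ref 1 -> FAULT, frames=[1,-,-] (faults so far: 1)
  step 1: ref 1 -> HIT, frames=[1,-,-] (faults so far: 1)
  step 2: ref 4 -> FAULT, frames=[1,4,-] (faults so far: 2)
  step 3: ref 1 -> HIT, frames=[1,4,-] (faults so far: 2)
  step 4: ref 1 -> HIT, frames=[1,4,-] (faults so far: 2)
  step 5: ref 2 -> FAULT, frames=[1,4,2] (faults so far: 3)
  step 6: ref 3 -> FAULT, evict 4, frames=[1,3,2] (faults so far: 4)
  step 7: ref 2 -> HIT, frames=[1,3,2] (faults so far: 4)
  step 8: ref 3 -> HIT, frames=[1,3,2] (faults so far: 4)
  step 9: ref 1 -> HIT, frames=[1,3,2] (faults so far: 4)
  LRU total faults: 4
--- Optimal ---
  step 0: ref 1 -> FAULT, frames=[1,-,-] (faults so far: 1)
  step 1: ref 1 -> HIT, frames=[1,-,-] (faults so far: 1)
  step 2: ref 4 -> FAULT, frames=[1,4,-] (faults so far: 2)
  step 3: ref 1 -> HIT, frames=[1,4,-] (faults so far: 2)
  step 4: ref 1 -> HIT, frames=[1,4,-] (faults so far: 2)
  step 5: ref 2 -> FAULT, frames=[1,4,2] (faults so far: 3)
  step 6: ref 3 -> FAULT, evict 4, frames=[1,3,2] (faults so far: 4)
  step 7: ref 2 -> HIT, frames=[1,3,2] (faults so far: 4)
  step 8: ref 3 -> HIT, frames=[1,3,2] (faults so far: 4)
  step 9: ref 1 -> HIT, frames=[1,3,2] (faults so far: 4)
  Optimal total faults: 4

Answer: 5 4 4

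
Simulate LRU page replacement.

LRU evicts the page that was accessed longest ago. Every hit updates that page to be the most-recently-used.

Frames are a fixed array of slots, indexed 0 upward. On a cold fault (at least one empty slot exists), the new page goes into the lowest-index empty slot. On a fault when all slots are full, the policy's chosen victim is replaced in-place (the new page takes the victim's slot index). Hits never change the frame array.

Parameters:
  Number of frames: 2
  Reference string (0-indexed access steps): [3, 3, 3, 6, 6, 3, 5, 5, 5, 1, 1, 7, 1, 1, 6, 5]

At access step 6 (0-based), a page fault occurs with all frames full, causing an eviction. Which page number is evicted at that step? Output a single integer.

Step 0: ref 3 -> FAULT, frames=[3,-]
Step 1: ref 3 -> HIT, frames=[3,-]
Step 2: ref 3 -> HIT, frames=[3,-]
Step 3: ref 6 -> FAULT, frames=[3,6]
Step 4: ref 6 -> HIT, frames=[3,6]
Step 5: ref 3 -> HIT, frames=[3,6]
Step 6: ref 5 -> FAULT, evict 6, frames=[3,5]
At step 6: evicted page 6

Answer: 6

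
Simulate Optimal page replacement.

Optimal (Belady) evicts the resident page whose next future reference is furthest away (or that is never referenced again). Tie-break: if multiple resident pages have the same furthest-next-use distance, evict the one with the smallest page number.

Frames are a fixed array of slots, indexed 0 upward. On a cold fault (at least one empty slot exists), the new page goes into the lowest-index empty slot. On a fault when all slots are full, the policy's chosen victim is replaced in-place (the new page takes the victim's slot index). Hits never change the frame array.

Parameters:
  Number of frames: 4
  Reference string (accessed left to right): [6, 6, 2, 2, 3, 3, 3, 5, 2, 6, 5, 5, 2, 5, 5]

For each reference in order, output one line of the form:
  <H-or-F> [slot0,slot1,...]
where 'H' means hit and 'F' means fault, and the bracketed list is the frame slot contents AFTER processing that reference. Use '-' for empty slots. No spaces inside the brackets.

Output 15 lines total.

F [6,-,-,-]
H [6,-,-,-]
F [6,2,-,-]
H [6,2,-,-]
F [6,2,3,-]
H [6,2,3,-]
H [6,2,3,-]
F [6,2,3,5]
H [6,2,3,5]
H [6,2,3,5]
H [6,2,3,5]
H [6,2,3,5]
H [6,2,3,5]
H [6,2,3,5]
H [6,2,3,5]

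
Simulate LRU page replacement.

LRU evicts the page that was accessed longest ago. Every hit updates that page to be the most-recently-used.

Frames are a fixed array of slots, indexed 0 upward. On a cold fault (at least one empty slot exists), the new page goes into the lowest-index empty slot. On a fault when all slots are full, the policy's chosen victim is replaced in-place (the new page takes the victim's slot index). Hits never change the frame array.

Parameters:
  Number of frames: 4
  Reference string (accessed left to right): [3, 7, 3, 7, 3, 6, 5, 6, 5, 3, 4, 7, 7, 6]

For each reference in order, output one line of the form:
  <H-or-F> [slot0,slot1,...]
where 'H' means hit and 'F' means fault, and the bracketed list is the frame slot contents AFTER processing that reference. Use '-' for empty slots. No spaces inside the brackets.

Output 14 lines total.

F [3,-,-,-]
F [3,7,-,-]
H [3,7,-,-]
H [3,7,-,-]
H [3,7,-,-]
F [3,7,6,-]
F [3,7,6,5]
H [3,7,6,5]
H [3,7,6,5]
H [3,7,6,5]
F [3,4,6,5]
F [3,4,7,5]
H [3,4,7,5]
F [3,4,7,6]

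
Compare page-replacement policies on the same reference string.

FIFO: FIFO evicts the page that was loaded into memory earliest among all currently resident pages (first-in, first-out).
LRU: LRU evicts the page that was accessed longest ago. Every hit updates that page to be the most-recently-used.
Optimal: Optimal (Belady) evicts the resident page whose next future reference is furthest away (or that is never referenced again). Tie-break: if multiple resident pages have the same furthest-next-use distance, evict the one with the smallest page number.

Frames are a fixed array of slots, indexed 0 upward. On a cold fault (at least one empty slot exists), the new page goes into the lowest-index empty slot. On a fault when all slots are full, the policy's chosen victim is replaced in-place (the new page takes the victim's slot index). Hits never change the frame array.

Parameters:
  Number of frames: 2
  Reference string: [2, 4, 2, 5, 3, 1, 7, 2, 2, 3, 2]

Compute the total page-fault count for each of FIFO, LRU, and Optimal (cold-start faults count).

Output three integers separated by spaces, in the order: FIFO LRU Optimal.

Answer: 8 8 7

Derivation:
--- FIFO ---
  step 0: ref 2 -> FAULT, frames=[2,-] (faults so far: 1)
  step 1: ref 4 -> FAULT, frames=[2,4] (faults so far: 2)
  step 2: ref 2 -> HIT, frames=[2,4] (faults so far: 2)
  step 3: ref 5 -> FAULT, evict 2, frames=[5,4] (faults so far: 3)
  step 4: ref 3 -> FAULT, evict 4, frames=[5,3] (faults so far: 4)
  step 5: ref 1 -> FAULT, evict 5, frames=[1,3] (faults so far: 5)
  step 6: ref 7 -> FAULT, evict 3, frames=[1,7] (faults so far: 6)
  step 7: ref 2 -> FAULT, evict 1, frames=[2,7] (faults so far: 7)
  step 8: ref 2 -> HIT, frames=[2,7] (faults so far: 7)
  step 9: ref 3 -> FAULT, evict 7, frames=[2,3] (faults so far: 8)
  step 10: ref 2 -> HIT, frames=[2,3] (faults so far: 8)
  FIFO total faults: 8
--- LRU ---
  step 0: ref 2 -> FAULT, frames=[2,-] (faults so far: 1)
  step 1: ref 4 -> FAULT, frames=[2,4] (faults so far: 2)
  step 2: ref 2 -> HIT, frames=[2,4] (faults so far: 2)
  step 3: ref 5 -> FAULT, evict 4, frames=[2,5] (faults so far: 3)
  step 4: ref 3 -> FAULT, evict 2, frames=[3,5] (faults so far: 4)
  step 5: ref 1 -> FAULT, evict 5, frames=[3,1] (faults so far: 5)
  step 6: ref 7 -> FAULT, evict 3, frames=[7,1] (faults so far: 6)
  step 7: ref 2 -> FAULT, evict 1, frames=[7,2] (faults so far: 7)
  step 8: ref 2 -> HIT, frames=[7,2] (faults so far: 7)
  step 9: ref 3 -> FAULT, evict 7, frames=[3,2] (faults so far: 8)
  step 10: ref 2 -> HIT, frames=[3,2] (faults so far: 8)
  LRU total faults: 8
--- Optimal ---
  step 0: ref 2 -> FAULT, frames=[2,-] (faults so far: 1)
  step 1: ref 4 -> FAULT, frames=[2,4] (faults so far: 2)
  step 2: ref 2 -> HIT, frames=[2,4] (faults so far: 2)
  step 3: ref 5 -> FAULT, evict 4, frames=[2,5] (faults so far: 3)
  step 4: ref 3 -> FAULT, evict 5, frames=[2,3] (faults so far: 4)
  step 5: ref 1 -> FAULT, evict 3, frames=[2,1] (faults so far: 5)
  step 6: ref 7 -> FAULT, evict 1, frames=[2,7] (faults so far: 6)
  step 7: ref 2 -> HIT, frames=[2,7] (faults so far: 6)
  step 8: ref 2 -> HIT, frames=[2,7] (faults so far: 6)
  step 9: ref 3 -> FAULT, evict 7, frames=[2,3] (faults so far: 7)
  step 10: ref 2 -> HIT, frames=[2,3] (faults so far: 7)
  Optimal total faults: 7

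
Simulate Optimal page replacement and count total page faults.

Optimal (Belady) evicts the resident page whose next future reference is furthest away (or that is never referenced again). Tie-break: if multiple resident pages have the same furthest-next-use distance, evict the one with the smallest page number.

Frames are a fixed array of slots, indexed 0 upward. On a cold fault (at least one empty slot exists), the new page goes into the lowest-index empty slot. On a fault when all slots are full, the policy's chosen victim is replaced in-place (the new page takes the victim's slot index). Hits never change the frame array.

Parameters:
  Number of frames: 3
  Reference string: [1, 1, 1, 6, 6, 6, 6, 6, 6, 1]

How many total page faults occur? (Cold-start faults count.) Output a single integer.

Answer: 2

Derivation:
Step 0: ref 1 → FAULT, frames=[1,-,-]
Step 1: ref 1 → HIT, frames=[1,-,-]
Step 2: ref 1 → HIT, frames=[1,-,-]
Step 3: ref 6 → FAULT, frames=[1,6,-]
Step 4: ref 6 → HIT, frames=[1,6,-]
Step 5: ref 6 → HIT, frames=[1,6,-]
Step 6: ref 6 → HIT, frames=[1,6,-]
Step 7: ref 6 → HIT, frames=[1,6,-]
Step 8: ref 6 → HIT, frames=[1,6,-]
Step 9: ref 1 → HIT, frames=[1,6,-]
Total faults: 2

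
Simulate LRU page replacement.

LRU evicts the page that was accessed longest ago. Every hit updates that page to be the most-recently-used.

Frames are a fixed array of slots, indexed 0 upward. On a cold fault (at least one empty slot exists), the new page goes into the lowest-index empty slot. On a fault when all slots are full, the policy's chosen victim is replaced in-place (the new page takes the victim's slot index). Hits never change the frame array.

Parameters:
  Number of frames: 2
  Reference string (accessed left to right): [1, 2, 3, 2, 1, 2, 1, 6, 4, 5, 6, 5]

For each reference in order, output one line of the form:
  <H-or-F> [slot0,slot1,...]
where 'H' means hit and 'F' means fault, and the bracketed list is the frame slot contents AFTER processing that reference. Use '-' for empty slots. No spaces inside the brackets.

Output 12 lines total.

F [1,-]
F [1,2]
F [3,2]
H [3,2]
F [1,2]
H [1,2]
H [1,2]
F [1,6]
F [4,6]
F [4,5]
F [6,5]
H [6,5]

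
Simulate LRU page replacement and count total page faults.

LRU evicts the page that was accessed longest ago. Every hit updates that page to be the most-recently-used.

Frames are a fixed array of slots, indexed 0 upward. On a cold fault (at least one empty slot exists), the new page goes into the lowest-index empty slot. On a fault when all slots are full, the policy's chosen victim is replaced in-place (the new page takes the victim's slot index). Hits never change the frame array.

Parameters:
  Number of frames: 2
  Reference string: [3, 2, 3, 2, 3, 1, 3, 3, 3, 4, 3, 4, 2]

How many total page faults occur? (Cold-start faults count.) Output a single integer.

Answer: 5

Derivation:
Step 0: ref 3 → FAULT, frames=[3,-]
Step 1: ref 2 → FAULT, frames=[3,2]
Step 2: ref 3 → HIT, frames=[3,2]
Step 3: ref 2 → HIT, frames=[3,2]
Step 4: ref 3 → HIT, frames=[3,2]
Step 5: ref 1 → FAULT (evict 2), frames=[3,1]
Step 6: ref 3 → HIT, frames=[3,1]
Step 7: ref 3 → HIT, frames=[3,1]
Step 8: ref 3 → HIT, frames=[3,1]
Step 9: ref 4 → FAULT (evict 1), frames=[3,4]
Step 10: ref 3 → HIT, frames=[3,4]
Step 11: ref 4 → HIT, frames=[3,4]
Step 12: ref 2 → FAULT (evict 3), frames=[2,4]
Total faults: 5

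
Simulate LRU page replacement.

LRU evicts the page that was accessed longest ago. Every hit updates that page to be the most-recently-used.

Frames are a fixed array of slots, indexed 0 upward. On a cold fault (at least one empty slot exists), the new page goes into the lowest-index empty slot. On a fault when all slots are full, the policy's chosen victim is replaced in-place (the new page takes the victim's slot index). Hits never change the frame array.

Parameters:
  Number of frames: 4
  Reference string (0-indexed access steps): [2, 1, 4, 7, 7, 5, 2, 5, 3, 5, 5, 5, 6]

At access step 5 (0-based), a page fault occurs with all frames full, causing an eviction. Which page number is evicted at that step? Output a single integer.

Step 0: ref 2 -> FAULT, frames=[2,-,-,-]
Step 1: ref 1 -> FAULT, frames=[2,1,-,-]
Step 2: ref 4 -> FAULT, frames=[2,1,4,-]
Step 3: ref 7 -> FAULT, frames=[2,1,4,7]
Step 4: ref 7 -> HIT, frames=[2,1,4,7]
Step 5: ref 5 -> FAULT, evict 2, frames=[5,1,4,7]
At step 5: evicted page 2

Answer: 2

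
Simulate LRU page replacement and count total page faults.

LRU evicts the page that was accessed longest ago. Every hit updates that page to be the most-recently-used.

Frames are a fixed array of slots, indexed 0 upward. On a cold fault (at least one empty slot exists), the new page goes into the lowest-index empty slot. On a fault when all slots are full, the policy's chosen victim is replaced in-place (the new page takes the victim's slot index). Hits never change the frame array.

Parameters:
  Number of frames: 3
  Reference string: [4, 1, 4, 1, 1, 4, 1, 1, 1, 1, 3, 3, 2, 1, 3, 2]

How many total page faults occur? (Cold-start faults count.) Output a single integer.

Answer: 4

Derivation:
Step 0: ref 4 → FAULT, frames=[4,-,-]
Step 1: ref 1 → FAULT, frames=[4,1,-]
Step 2: ref 4 → HIT, frames=[4,1,-]
Step 3: ref 1 → HIT, frames=[4,1,-]
Step 4: ref 1 → HIT, frames=[4,1,-]
Step 5: ref 4 → HIT, frames=[4,1,-]
Step 6: ref 1 → HIT, frames=[4,1,-]
Step 7: ref 1 → HIT, frames=[4,1,-]
Step 8: ref 1 → HIT, frames=[4,1,-]
Step 9: ref 1 → HIT, frames=[4,1,-]
Step 10: ref 3 → FAULT, frames=[4,1,3]
Step 11: ref 3 → HIT, frames=[4,1,3]
Step 12: ref 2 → FAULT (evict 4), frames=[2,1,3]
Step 13: ref 1 → HIT, frames=[2,1,3]
Step 14: ref 3 → HIT, frames=[2,1,3]
Step 15: ref 2 → HIT, frames=[2,1,3]
Total faults: 4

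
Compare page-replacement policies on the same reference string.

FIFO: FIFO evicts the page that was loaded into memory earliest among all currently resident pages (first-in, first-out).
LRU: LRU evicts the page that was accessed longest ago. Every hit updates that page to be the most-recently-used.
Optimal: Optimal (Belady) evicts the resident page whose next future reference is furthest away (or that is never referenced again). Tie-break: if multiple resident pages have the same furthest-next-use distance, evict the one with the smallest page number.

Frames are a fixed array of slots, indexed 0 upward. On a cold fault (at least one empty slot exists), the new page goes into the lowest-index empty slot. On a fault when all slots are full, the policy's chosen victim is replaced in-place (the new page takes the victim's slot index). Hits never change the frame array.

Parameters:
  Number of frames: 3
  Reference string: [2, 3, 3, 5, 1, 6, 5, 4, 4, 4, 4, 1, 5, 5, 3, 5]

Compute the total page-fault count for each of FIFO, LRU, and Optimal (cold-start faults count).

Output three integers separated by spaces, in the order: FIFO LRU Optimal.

Answer: 8 8 7

Derivation:
--- FIFO ---
  step 0: ref 2 -> FAULT, frames=[2,-,-] (faults so far: 1)
  step 1: ref 3 -> FAULT, frames=[2,3,-] (faults so far: 2)
  step 2: ref 3 -> HIT, frames=[2,3,-] (faults so far: 2)
  step 3: ref 5 -> FAULT, frames=[2,3,5] (faults so far: 3)
  step 4: ref 1 -> FAULT, evict 2, frames=[1,3,5] (faults so far: 4)
  step 5: ref 6 -> FAULT, evict 3, frames=[1,6,5] (faults so far: 5)
  step 6: ref 5 -> HIT, frames=[1,6,5] (faults so far: 5)
  step 7: ref 4 -> FAULT, evict 5, frames=[1,6,4] (faults so far: 6)
  step 8: ref 4 -> HIT, frames=[1,6,4] (faults so far: 6)
  step 9: ref 4 -> HIT, frames=[1,6,4] (faults so far: 6)
  step 10: ref 4 -> HIT, frames=[1,6,4] (faults so far: 6)
  step 11: ref 1 -> HIT, frames=[1,6,4] (faults so far: 6)
  step 12: ref 5 -> FAULT, evict 1, frames=[5,6,4] (faults so far: 7)
  step 13: ref 5 -> HIT, frames=[5,6,4] (faults so far: 7)
  step 14: ref 3 -> FAULT, evict 6, frames=[5,3,4] (faults so far: 8)
  step 15: ref 5 -> HIT, frames=[5,3,4] (faults so far: 8)
  FIFO total faults: 8
--- LRU ---
  step 0: ref 2 -> FAULT, frames=[2,-,-] (faults so far: 1)
  step 1: ref 3 -> FAULT, frames=[2,3,-] (faults so far: 2)
  step 2: ref 3 -> HIT, frames=[2,3,-] (faults so far: 2)
  step 3: ref 5 -> FAULT, frames=[2,3,5] (faults so far: 3)
  step 4: ref 1 -> FAULT, evict 2, frames=[1,3,5] (faults so far: 4)
  step 5: ref 6 -> FAULT, evict 3, frames=[1,6,5] (faults so far: 5)
  step 6: ref 5 -> HIT, frames=[1,6,5] (faults so far: 5)
  step 7: ref 4 -> FAULT, evict 1, frames=[4,6,5] (faults so far: 6)
  step 8: ref 4 -> HIT, frames=[4,6,5] (faults so far: 6)
  step 9: ref 4 -> HIT, frames=[4,6,5] (faults so far: 6)
  step 10: ref 4 -> HIT, frames=[4,6,5] (faults so far: 6)
  step 11: ref 1 -> FAULT, evict 6, frames=[4,1,5] (faults so far: 7)
  step 12: ref 5 -> HIT, frames=[4,1,5] (faults so far: 7)
  step 13: ref 5 -> HIT, frames=[4,1,5] (faults so far: 7)
  step 14: ref 3 -> FAULT, evict 4, frames=[3,1,5] (faults so far: 8)
  step 15: ref 5 -> HIT, frames=[3,1,5] (faults so far: 8)
  LRU total faults: 8
--- Optimal ---
  step 0: ref 2 -> FAULT, frames=[2,-,-] (faults so far: 1)
  step 1: ref 3 -> FAULT, frames=[2,3,-] (faults so far: 2)
  step 2: ref 3 -> HIT, frames=[2,3,-] (faults so far: 2)
  step 3: ref 5 -> FAULT, frames=[2,3,5] (faults so far: 3)
  step 4: ref 1 -> FAULT, evict 2, frames=[1,3,5] (faults so far: 4)
  step 5: ref 6 -> FAULT, evict 3, frames=[1,6,5] (faults so far: 5)
  step 6: ref 5 -> HIT, frames=[1,6,5] (faults so far: 5)
  step 7: ref 4 -> FAULT, evict 6, frames=[1,4,5] (faults so far: 6)
  step 8: ref 4 -> HIT, frames=[1,4,5] (faults so far: 6)
  step 9: ref 4 -> HIT, frames=[1,4,5] (faults so far: 6)
  step 10: ref 4 -> HIT, frames=[1,4,5] (faults so far: 6)
  step 11: ref 1 -> HIT, frames=[1,4,5] (faults so far: 6)
  step 12: ref 5 -> HIT, frames=[1,4,5] (faults so far: 6)
  step 13: ref 5 -> HIT, frames=[1,4,5] (faults so far: 6)
  step 14: ref 3 -> FAULT, evict 1, frames=[3,4,5] (faults so far: 7)
  step 15: ref 5 -> HIT, frames=[3,4,5] (faults so far: 7)
  Optimal total faults: 7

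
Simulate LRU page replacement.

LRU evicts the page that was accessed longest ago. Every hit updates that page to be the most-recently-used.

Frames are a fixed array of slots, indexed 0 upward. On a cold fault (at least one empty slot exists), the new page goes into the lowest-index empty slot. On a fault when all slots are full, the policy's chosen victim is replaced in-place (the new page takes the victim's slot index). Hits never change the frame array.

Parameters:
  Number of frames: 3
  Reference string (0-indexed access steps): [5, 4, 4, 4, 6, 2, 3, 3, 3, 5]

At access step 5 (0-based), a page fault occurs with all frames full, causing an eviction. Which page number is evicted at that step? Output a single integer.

Step 0: ref 5 -> FAULT, frames=[5,-,-]
Step 1: ref 4 -> FAULT, frames=[5,4,-]
Step 2: ref 4 -> HIT, frames=[5,4,-]
Step 3: ref 4 -> HIT, frames=[5,4,-]
Step 4: ref 6 -> FAULT, frames=[5,4,6]
Step 5: ref 2 -> FAULT, evict 5, frames=[2,4,6]
At step 5: evicted page 5

Answer: 5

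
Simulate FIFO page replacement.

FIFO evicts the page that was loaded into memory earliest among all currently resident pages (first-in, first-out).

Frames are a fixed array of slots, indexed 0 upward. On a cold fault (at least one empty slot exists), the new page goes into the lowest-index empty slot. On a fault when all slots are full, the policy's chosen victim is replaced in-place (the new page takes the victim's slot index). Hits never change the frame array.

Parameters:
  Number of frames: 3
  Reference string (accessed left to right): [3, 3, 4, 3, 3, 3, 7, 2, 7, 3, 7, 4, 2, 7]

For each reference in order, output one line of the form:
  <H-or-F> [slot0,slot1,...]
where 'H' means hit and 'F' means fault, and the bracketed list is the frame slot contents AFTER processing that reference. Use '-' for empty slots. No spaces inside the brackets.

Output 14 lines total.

F [3,-,-]
H [3,-,-]
F [3,4,-]
H [3,4,-]
H [3,4,-]
H [3,4,-]
F [3,4,7]
F [2,4,7]
H [2,4,7]
F [2,3,7]
H [2,3,7]
F [2,3,4]
H [2,3,4]
F [7,3,4]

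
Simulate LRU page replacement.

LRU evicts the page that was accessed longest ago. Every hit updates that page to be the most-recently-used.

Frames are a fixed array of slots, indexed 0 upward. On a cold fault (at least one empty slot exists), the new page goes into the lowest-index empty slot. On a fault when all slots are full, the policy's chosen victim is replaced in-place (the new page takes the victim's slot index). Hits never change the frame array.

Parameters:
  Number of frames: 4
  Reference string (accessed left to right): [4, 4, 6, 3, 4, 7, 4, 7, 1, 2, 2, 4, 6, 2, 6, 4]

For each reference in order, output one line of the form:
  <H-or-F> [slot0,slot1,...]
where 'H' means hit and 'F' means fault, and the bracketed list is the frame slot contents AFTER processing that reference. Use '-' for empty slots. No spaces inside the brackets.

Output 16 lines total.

F [4,-,-,-]
H [4,-,-,-]
F [4,6,-,-]
F [4,6,3,-]
H [4,6,3,-]
F [4,6,3,7]
H [4,6,3,7]
H [4,6,3,7]
F [4,1,3,7]
F [4,1,2,7]
H [4,1,2,7]
H [4,1,2,7]
F [4,1,2,6]
H [4,1,2,6]
H [4,1,2,6]
H [4,1,2,6]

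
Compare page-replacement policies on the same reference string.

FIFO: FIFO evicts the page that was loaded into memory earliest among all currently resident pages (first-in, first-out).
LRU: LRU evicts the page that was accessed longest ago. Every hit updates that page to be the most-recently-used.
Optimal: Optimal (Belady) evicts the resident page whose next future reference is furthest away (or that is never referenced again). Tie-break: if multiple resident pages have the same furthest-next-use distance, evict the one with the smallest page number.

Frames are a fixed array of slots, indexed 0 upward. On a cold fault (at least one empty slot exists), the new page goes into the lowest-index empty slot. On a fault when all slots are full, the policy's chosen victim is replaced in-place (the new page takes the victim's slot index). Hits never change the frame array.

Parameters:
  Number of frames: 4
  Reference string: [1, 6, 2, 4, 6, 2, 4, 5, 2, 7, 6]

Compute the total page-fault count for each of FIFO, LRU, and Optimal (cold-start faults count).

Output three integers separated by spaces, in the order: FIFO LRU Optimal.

Answer: 7 7 6

Derivation:
--- FIFO ---
  step 0: ref 1 -> FAULT, frames=[1,-,-,-] (faults so far: 1)
  step 1: ref 6 -> FAULT, frames=[1,6,-,-] (faults so far: 2)
  step 2: ref 2 -> FAULT, frames=[1,6,2,-] (faults so far: 3)
  step 3: ref 4 -> FAULT, frames=[1,6,2,4] (faults so far: 4)
  step 4: ref 6 -> HIT, frames=[1,6,2,4] (faults so far: 4)
  step 5: ref 2 -> HIT, frames=[1,6,2,4] (faults so far: 4)
  step 6: ref 4 -> HIT, frames=[1,6,2,4] (faults so far: 4)
  step 7: ref 5 -> FAULT, evict 1, frames=[5,6,2,4] (faults so far: 5)
  step 8: ref 2 -> HIT, frames=[5,6,2,4] (faults so far: 5)
  step 9: ref 7 -> FAULT, evict 6, frames=[5,7,2,4] (faults so far: 6)
  step 10: ref 6 -> FAULT, evict 2, frames=[5,7,6,4] (faults so far: 7)
  FIFO total faults: 7
--- LRU ---
  step 0: ref 1 -> FAULT, frames=[1,-,-,-] (faults so far: 1)
  step 1: ref 6 -> FAULT, frames=[1,6,-,-] (faults so far: 2)
  step 2: ref 2 -> FAULT, frames=[1,6,2,-] (faults so far: 3)
  step 3: ref 4 -> FAULT, frames=[1,6,2,4] (faults so far: 4)
  step 4: ref 6 -> HIT, frames=[1,6,2,4] (faults so far: 4)
  step 5: ref 2 -> HIT, frames=[1,6,2,4] (faults so far: 4)
  step 6: ref 4 -> HIT, frames=[1,6,2,4] (faults so far: 4)
  step 7: ref 5 -> FAULT, evict 1, frames=[5,6,2,4] (faults so far: 5)
  step 8: ref 2 -> HIT, frames=[5,6,2,4] (faults so far: 5)
  step 9: ref 7 -> FAULT, evict 6, frames=[5,7,2,4] (faults so far: 6)
  step 10: ref 6 -> FAULT, evict 4, frames=[5,7,2,6] (faults so far: 7)
  LRU total faults: 7
--- Optimal ---
  step 0: ref 1 -> FAULT, frames=[1,-,-,-] (faults so far: 1)
  step 1: ref 6 -> FAULT, frames=[1,6,-,-] (faults so far: 2)
  step 2: ref 2 -> FAULT, frames=[1,6,2,-] (faults so far: 3)
  step 3: ref 4 -> FAULT, frames=[1,6,2,4] (faults so far: 4)
  step 4: ref 6 -> HIT, frames=[1,6,2,4] (faults so far: 4)
  step 5: ref 2 -> HIT, frames=[1,6,2,4] (faults so far: 4)
  step 6: ref 4 -> HIT, frames=[1,6,2,4] (faults so far: 4)
  step 7: ref 5 -> FAULT, evict 1, frames=[5,6,2,4] (faults so far: 5)
  step 8: ref 2 -> HIT, frames=[5,6,2,4] (faults so far: 5)
  step 9: ref 7 -> FAULT, evict 2, frames=[5,6,7,4] (faults so far: 6)
  step 10: ref 6 -> HIT, frames=[5,6,7,4] (faults so far: 6)
  Optimal total faults: 6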